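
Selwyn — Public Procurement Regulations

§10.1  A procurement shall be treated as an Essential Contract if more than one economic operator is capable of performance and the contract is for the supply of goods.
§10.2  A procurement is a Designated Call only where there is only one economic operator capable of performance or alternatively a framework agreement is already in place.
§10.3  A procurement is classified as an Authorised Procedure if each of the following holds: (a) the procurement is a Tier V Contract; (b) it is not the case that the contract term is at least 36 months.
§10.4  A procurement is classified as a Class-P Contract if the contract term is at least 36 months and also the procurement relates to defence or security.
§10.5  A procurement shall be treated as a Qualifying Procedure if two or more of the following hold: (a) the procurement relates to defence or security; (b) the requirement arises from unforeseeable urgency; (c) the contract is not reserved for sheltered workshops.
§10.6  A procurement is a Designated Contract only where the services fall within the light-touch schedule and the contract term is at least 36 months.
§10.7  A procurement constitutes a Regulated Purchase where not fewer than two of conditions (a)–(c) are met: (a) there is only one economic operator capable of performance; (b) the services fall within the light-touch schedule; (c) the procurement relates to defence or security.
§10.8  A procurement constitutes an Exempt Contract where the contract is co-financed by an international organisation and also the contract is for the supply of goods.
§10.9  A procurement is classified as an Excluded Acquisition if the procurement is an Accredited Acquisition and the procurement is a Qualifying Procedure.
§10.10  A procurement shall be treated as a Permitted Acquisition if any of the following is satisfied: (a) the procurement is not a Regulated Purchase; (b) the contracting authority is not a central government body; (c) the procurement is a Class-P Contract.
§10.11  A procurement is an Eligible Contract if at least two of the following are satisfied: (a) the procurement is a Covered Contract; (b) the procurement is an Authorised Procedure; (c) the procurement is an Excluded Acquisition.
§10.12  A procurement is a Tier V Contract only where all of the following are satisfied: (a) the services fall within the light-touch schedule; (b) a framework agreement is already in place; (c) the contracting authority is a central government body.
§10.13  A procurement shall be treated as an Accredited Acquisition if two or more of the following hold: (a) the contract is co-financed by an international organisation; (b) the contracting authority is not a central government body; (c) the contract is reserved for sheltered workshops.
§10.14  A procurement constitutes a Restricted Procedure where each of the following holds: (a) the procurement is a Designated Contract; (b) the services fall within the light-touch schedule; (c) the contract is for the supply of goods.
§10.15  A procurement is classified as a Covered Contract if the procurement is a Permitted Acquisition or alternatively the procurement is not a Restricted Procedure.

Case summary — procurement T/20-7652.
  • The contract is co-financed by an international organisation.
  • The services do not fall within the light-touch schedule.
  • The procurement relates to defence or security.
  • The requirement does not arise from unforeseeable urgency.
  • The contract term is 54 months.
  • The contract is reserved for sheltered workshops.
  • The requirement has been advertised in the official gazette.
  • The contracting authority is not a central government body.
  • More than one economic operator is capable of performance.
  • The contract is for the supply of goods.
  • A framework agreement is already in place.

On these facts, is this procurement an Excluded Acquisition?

§10.13 — Accredited Acquisition: the contract is co-financed by an international organisation? yes; the contracting authority is not a central government body? yes; the contract is reserved for sheltered workshops? yes — 3 of 3 hold (need ≥2) → satisfied.
§10.5 — Qualifying Procedure: the procurement relates to defence or security? yes; the requirement arises from unforeseeable urgency? no; the contract is not reserved for sheltered workshops? no — 1 of 3 hold (need ≥2) → not satisfied.
§10.9 — Excluded Acquisition: [Accredited Acquisition (§10.13)? yes] AND [Qualifying Procedure (§10.5)? no] → not satisfied.

No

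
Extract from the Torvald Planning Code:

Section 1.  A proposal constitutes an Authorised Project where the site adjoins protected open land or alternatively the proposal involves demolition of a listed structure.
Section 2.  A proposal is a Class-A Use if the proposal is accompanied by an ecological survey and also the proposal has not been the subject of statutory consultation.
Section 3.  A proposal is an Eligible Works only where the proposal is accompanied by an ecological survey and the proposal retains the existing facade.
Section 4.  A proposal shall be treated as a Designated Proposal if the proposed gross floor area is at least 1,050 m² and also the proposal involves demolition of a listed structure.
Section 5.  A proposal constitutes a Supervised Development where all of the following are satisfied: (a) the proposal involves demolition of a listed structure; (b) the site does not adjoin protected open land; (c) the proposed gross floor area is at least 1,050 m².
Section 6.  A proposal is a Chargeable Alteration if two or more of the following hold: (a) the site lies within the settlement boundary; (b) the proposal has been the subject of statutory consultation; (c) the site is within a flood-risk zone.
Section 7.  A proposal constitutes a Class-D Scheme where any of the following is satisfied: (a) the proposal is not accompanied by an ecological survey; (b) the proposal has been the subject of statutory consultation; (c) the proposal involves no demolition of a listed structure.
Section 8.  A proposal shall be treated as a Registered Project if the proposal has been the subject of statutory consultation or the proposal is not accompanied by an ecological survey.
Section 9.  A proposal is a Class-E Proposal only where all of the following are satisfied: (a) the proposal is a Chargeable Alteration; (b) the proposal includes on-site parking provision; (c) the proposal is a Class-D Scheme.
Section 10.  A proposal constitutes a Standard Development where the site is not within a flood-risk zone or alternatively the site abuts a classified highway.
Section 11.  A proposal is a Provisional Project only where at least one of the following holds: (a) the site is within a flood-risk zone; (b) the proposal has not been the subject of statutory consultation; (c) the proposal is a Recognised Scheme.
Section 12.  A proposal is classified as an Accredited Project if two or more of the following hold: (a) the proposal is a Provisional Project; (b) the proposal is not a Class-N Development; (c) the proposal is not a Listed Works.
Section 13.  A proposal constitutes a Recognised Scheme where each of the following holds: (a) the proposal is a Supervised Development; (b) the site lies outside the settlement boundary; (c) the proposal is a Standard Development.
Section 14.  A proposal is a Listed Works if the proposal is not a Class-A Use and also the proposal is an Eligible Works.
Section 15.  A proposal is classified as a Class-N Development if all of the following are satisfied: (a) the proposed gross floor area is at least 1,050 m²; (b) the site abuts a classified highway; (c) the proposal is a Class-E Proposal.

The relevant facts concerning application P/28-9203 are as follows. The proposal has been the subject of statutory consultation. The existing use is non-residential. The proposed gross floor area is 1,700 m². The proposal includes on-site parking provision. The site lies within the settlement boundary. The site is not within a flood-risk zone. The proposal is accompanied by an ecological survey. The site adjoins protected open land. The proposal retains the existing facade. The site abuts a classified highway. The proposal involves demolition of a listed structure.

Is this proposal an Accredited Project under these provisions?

section 5 — Supervised Development: [the proposal involves demolition of a listed structure? yes] AND [the site does not adjoin protected open land? no] AND [proposed gross floor area: 1,700 m² ≥ 1,050 m²? yes] → not satisfied.
section 10 — Standard Development: [the site is not within a flood-risk zone? yes] OR [the site abuts a classified highway? yes] → satisfied.
section 13 — Recognised Scheme: [Supervised Development (section 5)? no] AND [the site lies outside the settlement boundary? no] AND [Standard Development (section 10)? yes] → not satisfied.
section 11 — Provisional Project: [the site is within a flood-risk zone? no] OR [the proposal has not been the subject of statutory consultation? no] OR [Recognised Scheme (section 13)? no] → not satisfied.
section 6 — Chargeable Alteration: the site lies within the settlement boundary? yes; the proposal has been the subject of statutory consultation? yes; the site is within a flood-risk zone? no — 2 of 3 hold (need ≥2) → satisfied.
section 7 — Class-D Scheme: [the proposal is not accompanied by an ecological survey? no] OR [the proposal has been the subject of statutory consultation? yes] OR [the proposal involves no demolition of a listed structure? no] → satisfied.
section 9 — Class-E Proposal: [Chargeable Alteration (section 6)? yes] AND [the proposal includes on-site parking provision? yes] AND [Class-D Scheme (section 7)? yes] → satisfied.
section 15 — Class-N Development: [proposed gross floor area: 1,700 m² ≥ 1,050 m²? yes] AND [the site abuts a classified highway? yes] AND [Class-E Proposal (section 9)? yes] → satisfied.
section 2 — Class-A Use: [the proposal is accompanied by an ecological survey? yes] AND [the proposal has not been the subject of statutory consultation? no] → not satisfied.
section 3 — Eligible Works: [the proposal is accompanied by an ecological survey? yes] AND [the proposal retains the existing facade? yes] → satisfied.
section 14 — Listed Works: [not a Class-A Use (section 2)? yes] AND [Eligible Works (section 3)? yes] → satisfied.
section 12 — Accredited Project: Provisional Project (section 11)? no; not a Class-N Development (section 15)? no; not a Listed Works (section 14)? no — 0 of 3 hold (need ≥2) → not satisfied.

No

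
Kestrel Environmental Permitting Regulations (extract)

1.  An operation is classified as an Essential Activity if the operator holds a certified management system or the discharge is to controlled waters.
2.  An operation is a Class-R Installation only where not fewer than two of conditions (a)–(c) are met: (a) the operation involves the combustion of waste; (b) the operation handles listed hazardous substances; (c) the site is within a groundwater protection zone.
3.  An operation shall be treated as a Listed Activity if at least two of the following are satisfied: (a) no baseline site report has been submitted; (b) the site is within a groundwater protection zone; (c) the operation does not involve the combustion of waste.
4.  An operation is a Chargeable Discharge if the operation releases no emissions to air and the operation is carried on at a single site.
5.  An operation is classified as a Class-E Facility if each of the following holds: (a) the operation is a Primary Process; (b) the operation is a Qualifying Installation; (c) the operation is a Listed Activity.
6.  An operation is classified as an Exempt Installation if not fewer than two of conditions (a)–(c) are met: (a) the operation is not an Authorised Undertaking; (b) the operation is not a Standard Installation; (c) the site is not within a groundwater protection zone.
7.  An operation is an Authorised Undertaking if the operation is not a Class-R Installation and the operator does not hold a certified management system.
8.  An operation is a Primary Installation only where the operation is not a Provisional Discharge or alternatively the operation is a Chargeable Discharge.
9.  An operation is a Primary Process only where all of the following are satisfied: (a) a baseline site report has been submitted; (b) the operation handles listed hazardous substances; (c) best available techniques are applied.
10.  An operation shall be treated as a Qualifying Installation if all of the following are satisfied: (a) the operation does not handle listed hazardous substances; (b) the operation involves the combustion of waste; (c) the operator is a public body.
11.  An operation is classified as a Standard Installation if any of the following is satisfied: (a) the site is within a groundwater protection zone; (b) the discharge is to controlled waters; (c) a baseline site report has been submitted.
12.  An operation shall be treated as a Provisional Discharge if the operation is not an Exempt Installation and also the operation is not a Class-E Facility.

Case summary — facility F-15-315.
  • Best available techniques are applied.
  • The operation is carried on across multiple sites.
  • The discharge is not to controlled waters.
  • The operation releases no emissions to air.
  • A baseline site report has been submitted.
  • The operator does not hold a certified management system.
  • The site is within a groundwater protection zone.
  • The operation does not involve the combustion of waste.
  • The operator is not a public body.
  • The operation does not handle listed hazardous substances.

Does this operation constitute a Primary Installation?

No

paragraph 2 — Class-R Installation: the operation involves the combustion of waste? no; the operation handles listed hazardous substances? no; the site is within a groundwater protection zone? yes — 1 of 3 hold (need ≥2) → not satisfied.
paragraph 7 — Authorised Undertaking: [not a Class-R Installation (paragraph 2)? yes] AND [the operator does not hold a certified management system? yes] → satisfied.
paragraph 11 — Standard Installation: [the site is within a groundwater protection zone? yes] OR [the discharge is to controlled waters? no] OR [a baseline site report has been submitted? yes] → satisfied.
paragraph 6 — Exempt Installation: not an Authorised Undertaking (paragraph 7)? no; not a Standard Installation (paragraph 11)? no; the site is not within a groundwater protection zone? no — 0 of 3 hold (need ≥2) → not satisfied.
paragraph 9 — Primary Process: [a baseline site report has been submitted? yes] AND [the operation handles listed hazardous substances? no] AND [best available techniques are applied? yes] → not satisfied.
paragraph 10 — Qualifying Installation: [the operation does not handle listed hazardous substances? yes] AND [the operation involves the combustion of waste? no] AND [the operator is a public body? no] → not satisfied.
paragraph 3 — Listed Activity: no baseline site report has been submitted? no; the site is within a groundwater protection zone? yes; the operation does not involve the combustion of waste? yes — 2 of 3 hold (need ≥2) → satisfied.
paragraph 5 — Class-E Facility: [Primary Process (paragraph 9)? no] AND [Qualifying Installation (paragraph 10)? no] AND [Listed Activity (paragraph 3)? yes] → not satisfied.
paragraph 12 — Provisional Discharge: [not an Exempt Installation (paragraph 6)? yes] AND [not a Class-E Facility (paragraph 5)? yes] → satisfied.
paragraph 4 — Chargeable Discharge: [the operation releases no emissions to air? yes] AND [the operation is carried on at a single site? no] → not satisfied.
paragraph 8 — Primary Installation: [not a Provisional Discharge (paragraph 12)? no] OR [Chargeable Discharge (paragraph 4)? no] → not satisfied.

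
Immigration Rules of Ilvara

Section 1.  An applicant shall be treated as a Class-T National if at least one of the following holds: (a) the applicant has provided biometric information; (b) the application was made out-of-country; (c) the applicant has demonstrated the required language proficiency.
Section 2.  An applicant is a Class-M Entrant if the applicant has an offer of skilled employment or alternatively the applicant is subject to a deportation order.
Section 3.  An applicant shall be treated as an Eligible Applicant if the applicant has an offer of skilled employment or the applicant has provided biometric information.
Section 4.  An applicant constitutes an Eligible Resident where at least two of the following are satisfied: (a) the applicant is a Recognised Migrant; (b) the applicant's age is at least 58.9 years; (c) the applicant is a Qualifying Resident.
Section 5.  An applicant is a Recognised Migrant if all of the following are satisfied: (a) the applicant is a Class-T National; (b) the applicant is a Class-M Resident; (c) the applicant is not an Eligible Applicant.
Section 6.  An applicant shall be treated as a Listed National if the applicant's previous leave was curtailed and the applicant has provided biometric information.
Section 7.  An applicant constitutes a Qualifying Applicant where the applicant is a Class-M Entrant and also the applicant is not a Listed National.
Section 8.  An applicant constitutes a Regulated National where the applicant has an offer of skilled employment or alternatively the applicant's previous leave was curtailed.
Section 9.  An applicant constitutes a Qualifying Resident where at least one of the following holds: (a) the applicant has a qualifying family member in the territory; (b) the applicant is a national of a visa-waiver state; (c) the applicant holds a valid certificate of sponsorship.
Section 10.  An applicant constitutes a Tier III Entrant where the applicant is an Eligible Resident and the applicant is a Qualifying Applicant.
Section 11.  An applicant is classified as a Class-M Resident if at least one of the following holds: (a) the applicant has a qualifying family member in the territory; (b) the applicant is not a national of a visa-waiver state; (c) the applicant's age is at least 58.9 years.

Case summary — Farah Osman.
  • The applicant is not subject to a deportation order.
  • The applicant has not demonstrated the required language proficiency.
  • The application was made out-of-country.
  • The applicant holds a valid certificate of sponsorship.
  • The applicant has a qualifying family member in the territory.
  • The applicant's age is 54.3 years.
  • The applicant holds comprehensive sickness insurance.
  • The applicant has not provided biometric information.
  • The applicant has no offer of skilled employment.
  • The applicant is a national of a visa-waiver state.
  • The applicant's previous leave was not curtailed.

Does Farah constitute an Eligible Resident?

section 1 — Class-T National: [the applicant has provided biometric information? no] OR [the application was made out-of-country? yes] OR [the applicant has demonstrated the required language proficiency? no] → satisfied.
section 11 — Class-M Resident: [the applicant has a qualifying family member in the territory? yes] OR [the applicant is not a national of a visa-waiver state? no] OR [applicant's age: 54.3 years ≥ 58.9 years? no] → satisfied.
section 3 — Eligible Applicant: [the applicant has an offer of skilled employment? no] OR [the applicant has provided biometric information? no] → not satisfied.
section 5 — Recognised Migrant: [Class-T National (section 1)? yes] AND [Class-M Resident (section 11)? yes] AND [not an Eligible Applicant (section 3)? yes] → satisfied.
section 9 — Qualifying Resident: [the applicant has a qualifying family member in the territory? yes] OR [the applicant is a national of a visa-waiver state? yes] OR [the applicant holds a valid certificate of sponsorship? yes] → satisfied.
section 4 — Eligible Resident: Recognised Migrant (section 5)? yes; applicant's age: 54.3 years ≥ 58.9 years? no; Qualifying Resident (section 9)? yes — 2 of 3 hold (need ≥2) → satisfied.

Yes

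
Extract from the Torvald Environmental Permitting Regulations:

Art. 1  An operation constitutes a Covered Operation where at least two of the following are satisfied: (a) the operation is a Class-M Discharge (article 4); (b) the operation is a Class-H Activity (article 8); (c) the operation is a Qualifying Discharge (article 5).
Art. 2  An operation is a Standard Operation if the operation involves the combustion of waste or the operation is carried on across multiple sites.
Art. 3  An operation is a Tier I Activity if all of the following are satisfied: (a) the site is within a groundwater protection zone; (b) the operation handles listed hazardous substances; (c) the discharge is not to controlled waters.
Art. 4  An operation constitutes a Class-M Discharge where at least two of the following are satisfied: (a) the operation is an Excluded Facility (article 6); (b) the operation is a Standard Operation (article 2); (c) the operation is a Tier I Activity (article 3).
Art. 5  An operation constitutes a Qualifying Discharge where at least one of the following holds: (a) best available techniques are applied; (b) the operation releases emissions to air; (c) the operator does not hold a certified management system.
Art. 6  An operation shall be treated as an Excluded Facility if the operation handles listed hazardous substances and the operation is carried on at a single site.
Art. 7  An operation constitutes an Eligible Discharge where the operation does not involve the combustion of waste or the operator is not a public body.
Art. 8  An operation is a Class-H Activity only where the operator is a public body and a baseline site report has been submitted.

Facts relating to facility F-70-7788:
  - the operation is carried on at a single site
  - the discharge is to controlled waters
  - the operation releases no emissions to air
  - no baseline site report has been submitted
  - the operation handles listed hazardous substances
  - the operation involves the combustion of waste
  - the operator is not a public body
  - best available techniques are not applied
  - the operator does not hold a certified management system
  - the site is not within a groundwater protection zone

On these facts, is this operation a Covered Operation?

Yes

article 6 — Excluded Facility: [the operation handles listed hazardous substances? yes] AND [the operation is carried on at a single site? yes] → satisfied.
article 2 — Standard Operation: [the operation involves the combustion of waste? yes] OR [the operation is carried on across multiple sites? no] → satisfied.
article 3 — Tier I Activity: [the site is within a groundwater protection zone? no] AND [the operation handles listed hazardous substances? yes] AND [the discharge is not to controlled waters? no] → not satisfied.
article 4 — Class-M Discharge: Excluded Facility (article 6)? yes; Standard Operation (article 2)? yes; Tier I Activity (article 3)? no — 2 of 3 hold (need ≥2) → satisfied.
article 8 — Class-H Activity: [the operator is a public body? no] AND [a baseline site report has been submitted? no] → not satisfied.
article 5 — Qualifying Discharge: [best available techniques are applied? no] OR [the operation releases emissions to air? no] OR [the operator does not hold a certified management system? yes] → satisfied.
article 1 — Covered Operation: Class-M Discharge (article 4)? yes; Class-H Activity (article 8)? no; Qualifying Discharge (article 5)? yes — 2 of 3 hold (need ≥2) → satisfied.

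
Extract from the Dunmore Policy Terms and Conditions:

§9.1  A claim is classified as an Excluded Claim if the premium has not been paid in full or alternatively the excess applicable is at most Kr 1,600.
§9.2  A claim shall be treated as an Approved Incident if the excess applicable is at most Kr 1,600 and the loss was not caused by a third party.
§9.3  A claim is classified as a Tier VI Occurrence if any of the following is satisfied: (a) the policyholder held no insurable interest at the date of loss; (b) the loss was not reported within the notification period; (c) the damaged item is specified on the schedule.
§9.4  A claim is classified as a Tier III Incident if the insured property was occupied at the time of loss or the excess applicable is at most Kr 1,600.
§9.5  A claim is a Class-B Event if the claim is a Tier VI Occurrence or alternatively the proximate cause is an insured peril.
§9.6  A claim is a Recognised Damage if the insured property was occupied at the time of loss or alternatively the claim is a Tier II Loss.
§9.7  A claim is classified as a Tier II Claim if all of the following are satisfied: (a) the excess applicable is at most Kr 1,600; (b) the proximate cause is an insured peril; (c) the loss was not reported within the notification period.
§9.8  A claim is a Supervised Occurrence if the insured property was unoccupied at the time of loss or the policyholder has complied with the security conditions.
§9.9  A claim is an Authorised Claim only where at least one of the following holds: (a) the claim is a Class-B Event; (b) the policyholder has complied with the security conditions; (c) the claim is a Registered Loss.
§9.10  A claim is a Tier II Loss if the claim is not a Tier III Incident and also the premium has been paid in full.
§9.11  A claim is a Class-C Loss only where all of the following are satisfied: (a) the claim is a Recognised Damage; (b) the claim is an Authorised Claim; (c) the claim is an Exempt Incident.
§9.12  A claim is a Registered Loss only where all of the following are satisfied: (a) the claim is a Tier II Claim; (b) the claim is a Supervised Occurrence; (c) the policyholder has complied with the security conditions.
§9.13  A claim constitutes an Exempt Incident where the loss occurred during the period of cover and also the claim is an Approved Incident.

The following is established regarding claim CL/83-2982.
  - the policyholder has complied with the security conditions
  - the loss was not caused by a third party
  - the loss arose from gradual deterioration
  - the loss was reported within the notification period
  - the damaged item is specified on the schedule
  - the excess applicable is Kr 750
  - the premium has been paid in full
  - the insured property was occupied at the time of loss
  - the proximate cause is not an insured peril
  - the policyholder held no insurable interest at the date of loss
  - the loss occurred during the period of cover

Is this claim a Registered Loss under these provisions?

No

Under §9.7: excess applicable: Kr 750 ≤ Kr 1,600? yes; and the proximate cause is an insured peril? no; and the loss was not reported within the notification period? no. So the claim is not a Tier II Claim.
Under §9.8: the insured property was unoccupied at the time of loss? no; or the policyholder has complied with the security conditions? yes. So the claim is a Supervised Occurrence.
Under §9.12: Tier II Claim (§9.7)? no; and Supervised Occurrence (§9.8)? yes; and the policyholder has complied with the security conditions? yes. So the claim is not a Registered Loss.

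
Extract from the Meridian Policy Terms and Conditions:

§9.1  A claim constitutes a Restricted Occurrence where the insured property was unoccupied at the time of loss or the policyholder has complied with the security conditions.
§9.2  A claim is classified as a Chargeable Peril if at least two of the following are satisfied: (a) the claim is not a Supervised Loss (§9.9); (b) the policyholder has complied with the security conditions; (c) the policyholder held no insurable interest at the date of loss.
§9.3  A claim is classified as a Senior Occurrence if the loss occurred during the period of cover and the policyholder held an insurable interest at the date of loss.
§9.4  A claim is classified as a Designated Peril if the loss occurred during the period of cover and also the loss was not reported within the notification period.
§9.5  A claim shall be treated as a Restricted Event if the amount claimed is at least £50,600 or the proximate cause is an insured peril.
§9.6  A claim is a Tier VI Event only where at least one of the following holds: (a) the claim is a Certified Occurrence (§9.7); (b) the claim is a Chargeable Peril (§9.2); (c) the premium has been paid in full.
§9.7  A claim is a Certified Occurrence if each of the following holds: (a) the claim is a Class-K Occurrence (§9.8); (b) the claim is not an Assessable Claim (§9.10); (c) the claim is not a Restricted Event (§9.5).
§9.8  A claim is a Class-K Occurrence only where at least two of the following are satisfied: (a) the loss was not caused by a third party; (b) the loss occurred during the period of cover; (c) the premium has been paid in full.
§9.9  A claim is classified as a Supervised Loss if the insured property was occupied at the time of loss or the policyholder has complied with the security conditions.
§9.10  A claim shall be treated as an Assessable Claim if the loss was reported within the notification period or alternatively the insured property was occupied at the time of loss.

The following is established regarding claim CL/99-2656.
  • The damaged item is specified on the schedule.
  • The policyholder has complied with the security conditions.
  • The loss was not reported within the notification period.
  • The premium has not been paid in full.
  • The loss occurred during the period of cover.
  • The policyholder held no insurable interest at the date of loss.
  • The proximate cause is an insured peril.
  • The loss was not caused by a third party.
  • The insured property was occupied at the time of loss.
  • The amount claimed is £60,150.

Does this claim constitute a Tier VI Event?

Yes

§9.8 — Class-K Occurrence: the loss was not caused by a third party? yes; the loss occurred during the period of cover? yes; the premium has been paid in full? no — 2 of 3 hold (need ≥2) → satisfied.
§9.10 — Assessable Claim: [the loss was reported within the notification period? no] OR [the insured property was occupied at the time of loss? yes] → satisfied.
§9.5 — Restricted Event: [amount claimed: £60,150 ≥ £50,600? yes] OR [the proximate cause is an insured peril? yes] → satisfied.
§9.7 — Certified Occurrence: [Class-K Occurrence (§9.8)? yes] AND [not an Assessable Claim (§9.10)? no] AND [not a Restricted Event (§9.5)? no] → not satisfied.
§9.9 — Supervised Loss: [the insured property was occupied at the time of loss? yes] OR [the policyholder has complied with the security conditions? yes] → satisfied.
§9.2 — Chargeable Peril: not a Supervised Loss (§9.9)? no; the policyholder has complied with the security conditions? yes; the policyholder held no insurable interest at the date of loss? yes — 2 of 3 hold (need ≥2) → satisfied.
§9.6 — Tier VI Event: [Certified Occurrence (§9.7)? no] OR [Chargeable Peril (§9.2)? yes] OR [the premium has been paid in full? no] → satisfied.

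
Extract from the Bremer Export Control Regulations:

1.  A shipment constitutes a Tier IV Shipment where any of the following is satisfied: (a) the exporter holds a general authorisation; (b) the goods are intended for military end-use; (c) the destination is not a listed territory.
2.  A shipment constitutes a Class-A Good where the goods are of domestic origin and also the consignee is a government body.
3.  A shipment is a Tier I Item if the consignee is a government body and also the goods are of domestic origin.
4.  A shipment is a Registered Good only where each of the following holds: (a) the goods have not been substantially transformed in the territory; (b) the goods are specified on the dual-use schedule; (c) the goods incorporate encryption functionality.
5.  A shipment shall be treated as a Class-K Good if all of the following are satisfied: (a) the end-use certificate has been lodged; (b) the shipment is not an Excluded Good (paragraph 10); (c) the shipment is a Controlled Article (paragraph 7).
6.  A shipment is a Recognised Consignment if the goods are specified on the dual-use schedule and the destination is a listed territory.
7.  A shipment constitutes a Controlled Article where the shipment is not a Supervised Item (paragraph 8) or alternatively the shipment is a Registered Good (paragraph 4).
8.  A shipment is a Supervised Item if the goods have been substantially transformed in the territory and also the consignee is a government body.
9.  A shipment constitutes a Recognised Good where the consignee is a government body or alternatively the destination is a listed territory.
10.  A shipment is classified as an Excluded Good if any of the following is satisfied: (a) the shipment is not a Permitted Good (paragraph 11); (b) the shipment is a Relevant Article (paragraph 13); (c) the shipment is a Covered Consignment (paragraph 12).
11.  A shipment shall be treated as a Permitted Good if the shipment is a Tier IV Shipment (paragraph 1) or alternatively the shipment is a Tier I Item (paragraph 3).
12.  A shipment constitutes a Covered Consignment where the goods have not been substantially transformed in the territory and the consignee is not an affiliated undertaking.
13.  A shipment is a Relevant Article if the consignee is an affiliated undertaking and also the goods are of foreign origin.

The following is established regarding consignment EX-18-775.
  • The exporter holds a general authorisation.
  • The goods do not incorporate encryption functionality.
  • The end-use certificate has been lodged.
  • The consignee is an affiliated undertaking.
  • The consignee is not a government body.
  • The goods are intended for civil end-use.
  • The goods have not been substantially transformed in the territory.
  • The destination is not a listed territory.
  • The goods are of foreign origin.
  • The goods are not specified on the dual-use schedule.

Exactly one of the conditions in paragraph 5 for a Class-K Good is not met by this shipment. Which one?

paragraph 1 — Tier IV Shipment: [the exporter holds a general authorisation? yes] OR [the goods are intended for military end-use? no] OR [the destination is not a listed territory? yes] → satisfied.
paragraph 3 — Tier I Item: [the consignee is a government body? no] AND [the goods are of domestic origin? no] → not satisfied.
paragraph 11 — Permitted Good: [Tier IV Shipment (paragraph 1)? yes] OR [Tier I Item (paragraph 3)? no] → satisfied.
paragraph 13 — Relevant Article: [the consignee is an affiliated undertaking? yes] AND [the goods are of foreign origin? yes] → satisfied.
paragraph 12 — Covered Consignment: [the goods have not been substantially transformed in the territory? yes] AND [the consignee is not an affiliated undertaking? no] → not satisfied.
paragraph 10 — Excluded Good: [not a Permitted Good (paragraph 11)? no] OR [Relevant Article (paragraph 13)? yes] OR [Covered Consignment (paragraph 12)? no] → satisfied.
paragraph 8 — Supervised Item: [the goods have been substantially transformed in the territory? no] AND [the consignee is a government body? no] → not satisfied.
paragraph 4 — Registered Good: [the goods have not been substantially transformed in the territory? yes] AND [the goods are specified on the dual-use schedule? no] AND [the goods incorporate encryption functionality? no] → not satisfied.
paragraph 7 — Controlled Article: [not a Supervised Item (paragraph 8)? yes] OR [Registered Good (paragraph 4)? no] → satisfied.
paragraph 5 — Class-K Good: [the end-use certificate has been lodged? yes] AND [not an Excluded Good (paragraph 10)? no] AND [Controlled Article (paragraph 7)? yes] → not satisfied.

Excluded Good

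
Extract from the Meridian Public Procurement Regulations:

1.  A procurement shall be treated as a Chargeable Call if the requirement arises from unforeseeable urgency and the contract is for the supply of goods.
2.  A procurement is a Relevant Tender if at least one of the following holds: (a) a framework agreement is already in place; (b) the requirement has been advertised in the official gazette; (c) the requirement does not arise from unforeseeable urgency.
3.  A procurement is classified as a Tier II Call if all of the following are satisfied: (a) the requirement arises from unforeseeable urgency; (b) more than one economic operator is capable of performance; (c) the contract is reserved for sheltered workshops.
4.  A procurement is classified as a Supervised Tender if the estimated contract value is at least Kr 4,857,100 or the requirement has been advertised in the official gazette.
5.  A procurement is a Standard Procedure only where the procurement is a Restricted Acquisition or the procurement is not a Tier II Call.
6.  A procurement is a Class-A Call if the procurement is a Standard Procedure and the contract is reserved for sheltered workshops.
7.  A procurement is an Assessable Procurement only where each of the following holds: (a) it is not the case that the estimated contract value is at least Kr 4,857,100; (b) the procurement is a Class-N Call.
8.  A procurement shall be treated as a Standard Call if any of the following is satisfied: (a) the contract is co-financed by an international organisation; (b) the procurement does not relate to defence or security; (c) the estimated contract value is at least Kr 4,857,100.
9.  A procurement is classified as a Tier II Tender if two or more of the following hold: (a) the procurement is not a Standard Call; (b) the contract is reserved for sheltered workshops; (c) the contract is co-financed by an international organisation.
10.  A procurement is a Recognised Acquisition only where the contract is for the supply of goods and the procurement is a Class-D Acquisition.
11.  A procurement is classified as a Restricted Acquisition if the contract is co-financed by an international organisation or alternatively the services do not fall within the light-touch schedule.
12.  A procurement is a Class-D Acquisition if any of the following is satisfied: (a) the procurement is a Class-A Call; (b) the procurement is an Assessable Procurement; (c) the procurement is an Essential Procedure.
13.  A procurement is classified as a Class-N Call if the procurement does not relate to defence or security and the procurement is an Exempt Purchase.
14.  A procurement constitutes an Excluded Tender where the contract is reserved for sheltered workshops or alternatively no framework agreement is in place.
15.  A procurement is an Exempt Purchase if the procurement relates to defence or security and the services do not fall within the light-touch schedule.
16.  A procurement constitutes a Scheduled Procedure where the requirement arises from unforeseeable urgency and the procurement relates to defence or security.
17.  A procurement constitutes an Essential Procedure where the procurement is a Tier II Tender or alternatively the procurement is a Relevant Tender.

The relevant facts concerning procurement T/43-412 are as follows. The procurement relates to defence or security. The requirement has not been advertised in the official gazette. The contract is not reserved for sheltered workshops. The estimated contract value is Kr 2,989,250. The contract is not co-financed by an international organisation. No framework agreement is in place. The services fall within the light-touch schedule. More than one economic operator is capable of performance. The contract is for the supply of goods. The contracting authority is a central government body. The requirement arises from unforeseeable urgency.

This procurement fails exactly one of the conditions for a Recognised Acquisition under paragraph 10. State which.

paragraph 11 — Restricted Acquisition: [the contract is co-financed by an international organisation? no] OR [the services do not fall within the light-touch schedule? no] → not satisfied.
paragraph 3 — Tier II Call: [the requirement arises from unforeseeable urgency? yes] AND [more than one economic operator is capable of performance? yes] AND [the contract is reserved for sheltered workshops? no] → not satisfied.
paragraph 5 — Standard Procedure: [Restricted Acquisition (paragraph 11)? no] OR [not a Tier II Call (paragraph 3)? yes] → satisfied.
paragraph 6 — Class-A Call: [Standard Procedure (paragraph 5)? yes] AND [the contract is reserved for sheltered workshops? no] → not satisfied.
paragraph 15 — Exempt Purchase: [the procurement relates to defence or security? yes] AND [the services do not fall within the light-touch schedule? no] → not satisfied.
paragraph 13 — Class-N Call: [the procurement does not relate to defence or security? no] AND [Exempt Purchase (paragraph 15)? no] → not satisfied.
paragraph 7 — Assessable Procurement: [estimated contract value: Kr 2,989,250 ≥ Kr 4,857,100? no, so negated condition yes] AND [Class-N Call (paragraph 13)? no] → not satisfied.
paragraph 8 — Standard Call: [the contract is co-financed by an international organisation? no] OR [the procurement does not relate to defence or security? no] OR [estimated contract value: Kr 2,989,250 ≥ Kr 4,857,100? no] → not satisfied.
paragraph 9 — Tier II Tender: not a Standard Call (paragraph 8)? yes; the contract is reserved for sheltered workshops? no; the contract is co-financed by an international organisation? no — 1 of 3 hold (need ≥2) → not satisfied.
paragraph 2 — Relevant Tender: [a framework agreement is already in place? no] OR [the requirement has been advertised in the official gazette? no] OR [the requirement does not arise from unforeseeable urgency? no] → not satisfied.
paragraph 17 — Essential Procedure: [Tier II Tender (paragraph 9)? no] OR [Relevant Tender (paragraph 2)? no] → not satisfied.
paragraph 12 — Class-D Acquisition: [Class-A Call (paragraph 6)? no] OR [Assessable Procurement (paragraph 7)? no] OR [Essential Procedure (paragraph 17)? no] → not satisfied.
paragraph 10 — Recognised Acquisition: [the contract is for the supply of goods? yes] AND [Class-D Acquisition (paragraph 12)? no] → not satisfied.

Class-D Acquisition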